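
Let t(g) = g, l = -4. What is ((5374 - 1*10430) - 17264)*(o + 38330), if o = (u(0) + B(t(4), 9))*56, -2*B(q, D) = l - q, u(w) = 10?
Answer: -873024480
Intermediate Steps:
B(q, D) = 2 + q/2 (B(q, D) = -(-4 - q)/2 = 2 + q/2)
o = 784 (o = (10 + (2 + (1/2)*4))*56 = (10 + (2 + 2))*56 = (10 + 4)*56 = 14*56 = 784)
((5374 - 1*10430) - 17264)*(o + 38330) = ((5374 - 1*10430) - 17264)*(784 + 38330) = ((5374 - 10430) - 17264)*39114 = (-5056 - 17264)*39114 = -22320*39114 = -873024480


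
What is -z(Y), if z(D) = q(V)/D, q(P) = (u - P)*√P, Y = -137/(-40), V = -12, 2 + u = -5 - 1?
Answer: -320*I*√3/137 ≈ -4.0457*I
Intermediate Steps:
u = -8 (u = -2 + (-5 - 1) = -2 - 6 = -8)
Y = 137/40 (Y = -137*(-1/40) = 137/40 ≈ 3.4250)
q(P) = √P*(-8 - P) (q(P) = (-8 - P)*√P = √P*(-8 - P))
z(D) = 8*I*√3/D (z(D) = (√(-12)*(-8 - 1*(-12)))/D = ((2*I*√3)*(-8 + 12))/D = ((2*I*√3)*4)/D = (8*I*√3)/D = 8*I*√3/D)
-z(Y) = -8*I*√3/137/40 = -8*I*√3*40/137 = -320*I*√3/137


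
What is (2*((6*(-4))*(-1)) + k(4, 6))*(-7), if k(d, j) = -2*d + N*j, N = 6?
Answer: -532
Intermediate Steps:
k(d, j) = -2*d + 6*j
(2*((6*(-4))*(-1)) + k(4, 6))*(-7) = (2*((6*(-4))*(-1)) + (-2*4 + 6*6))*(-7) = (2*(-24*(-1)) + (-8 + 36))*(-7) = (2*24 + 28)*(-7) = (48 + 28)*(-7) = 76*(-7) = -532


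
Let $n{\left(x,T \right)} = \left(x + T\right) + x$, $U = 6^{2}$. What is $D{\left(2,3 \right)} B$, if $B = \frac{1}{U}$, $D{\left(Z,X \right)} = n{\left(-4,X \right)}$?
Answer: $- \frac{5}{36} \approx -0.13889$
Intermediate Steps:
$U = 36$
$n{\left(x,T \right)} = T + 2 x$ ($n{\left(x,T \right)} = \left(T + x\right) + x = T + 2 x$)
$D{\left(Z,X \right)} = -8 + X$ ($D{\left(Z,X \right)} = X + 2 \left(-4\right) = X - 8 = -8 + X$)
$B = \frac{1}{36} \approx 0.027778$
$D{\left(2,3 \right)} B = \left(-8 + 3\right) \frac{1}{36} = \left(-5\right) \frac{1}{36} = - \frac{5}{36}$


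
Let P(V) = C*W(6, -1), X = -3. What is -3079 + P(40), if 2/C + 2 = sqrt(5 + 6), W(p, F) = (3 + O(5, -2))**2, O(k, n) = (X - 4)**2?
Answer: -10737/7 + 5408*sqrt(11)/7 ≈ 1028.5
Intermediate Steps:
O(k, n) = 49 (O(k, n) = (-3 - 4)**2 = (-7)**2 = 49)
W(p, F) = 2704 (W(p, F) = (3 + 49)**2 = 52**2 = 2704)
C = 2/(-2 + sqrt(11)) (C = 2/(-2 + sqrt(5 + 6)) = 2/(-2 + sqrt(11)) ≈ 1.5190)
P(V) = 10816/7 + 5408*sqrt(11)/7 (P(V) = (4/7 + 2*sqrt(11)/7)*2704 = 10816/7 + 5408*sqrt(11)/7)
-3079 + P(40) = -3079 + (10816/7 + 5408*sqrt(11)/7) = -10737/7 + 5408*sqrt(11)/7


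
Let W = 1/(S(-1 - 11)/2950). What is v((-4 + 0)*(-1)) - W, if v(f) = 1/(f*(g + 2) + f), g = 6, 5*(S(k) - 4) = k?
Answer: -33187/18 ≈ -1843.7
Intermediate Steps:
S(k) = 4 + k/5
W = 7375/4 (W = 1/((4 + (-1 - 11)/5)/2950) = 1/((4 + (⅕)*(-12))*(1/2950)) = 1/((4 - 12/5)*(1/2950)) = 1/((8/5)*(1/2950)) = 1/(4/7375) = 7375/4 ≈ 1843.8)
v(f) = 1/(9*f) (v(f) = 1/(f*(6 + 2) + f) = 1/(f*8 + f) = 1/(8*f + f) = 1/(9*f))
v((-4 + 0)*(-1)) - W = 1/(9*(((-4 + 0)*(-1)))) - 1*7375/4 = 1/(9*((-4*(-1)))) - 7375/4 = (⅑)/4 - 7375/4 = (⅑)*(¼) - 7375/4 = 1/36 - 7375/4 = -33187/18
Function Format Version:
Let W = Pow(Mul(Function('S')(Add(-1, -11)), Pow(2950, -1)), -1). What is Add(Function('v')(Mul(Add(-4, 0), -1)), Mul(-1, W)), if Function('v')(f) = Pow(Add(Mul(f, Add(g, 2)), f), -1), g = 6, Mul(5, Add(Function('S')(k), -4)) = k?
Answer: Rational(-33187, 18) ≈ -1843.7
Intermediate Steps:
Function('S')(k) = Add(4, Mul(Rational(1, 5), k))
W = Rational(7375, 4) (W = Pow(Mul(Add(4, Mul(Rational(1, 5), Add(-1, -11))), Pow(2950, -1)), -1) = Pow(Mul(Add(4, Mul(Rational(1, 5), -12)), Rational(1, 2950)), -1) = Pow(Mul(Add(4, Rational(-12, 5)), Rational(1, 2950)), -1) = Pow(Mul(Rational(8, 5), Rational(1, 2950)), -1) = Pow(Rational(4, 7375), -1) = Rational(7375, 4) ≈ 1843.8)
Function('v')(f) = Mul(Rational(1, 9), Pow(f, -1)) (Function('v')(f) = Pow(Add(Mul(f, Add(6, 2)), f), -1) = Pow(Add(Mul(f, 8), f), -1) = Pow(Add(Mul(8, f), f), -1) = Pow(Mul(9, f), -1) = Mul(Rational(1, 9), Pow(f, -1)))
Add(Function('v')(Mul(Add(-4, 0), -1)), Mul(-1, W)) = Add(Mul(Rational(1, 9), Pow(Mul(Add(-4, 0), -1), -1)), Mul(-1, Rational(7375, 4))) = Add(Mul(Rational(1, 9), Pow(Mul(-4, -1), -1)), Rational(-7375, 4)) = Add(Mul(Rational(1, 9), Pow(4, -1)), Rational(-7375, 4)) = Add(Mul(Rational(1, 9), Rational(1, 4)), Rational(-7375, 4)) = Add(Rational(1, 36), Rational(-7375, 4)) = Rational(-33187, 18)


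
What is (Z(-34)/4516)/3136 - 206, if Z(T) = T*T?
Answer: -729351775/3540544 ≈ -206.00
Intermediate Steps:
Z(T) = T**2
(Z(-34)/4516)/3136 - 206 = ((-34)**2/4516)/3136 - 206 = (1156*(1/4516))*(1/3136) - 206 = (289/1129)*(1/3136) - 206 = 289/3540544 - 206 = -729351775/3540544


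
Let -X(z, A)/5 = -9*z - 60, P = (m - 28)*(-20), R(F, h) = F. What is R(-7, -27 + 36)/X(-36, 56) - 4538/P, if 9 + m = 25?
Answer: -3119/165 ≈ -18.903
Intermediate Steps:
m = 16 (m = -9 + 25 = 16)
P = 240 (P = (16 - 28)*(-20) = -12*(-20) = 240)
X(z, A) = 300 + 45*z (X(z, A) = -5*(-9*z - 60) = -5*(-60 - 9*z) = 300 + 45*z)
R(-7, -27 + 36)/X(-36, 56) - 4538/P = -7/(300 + 45*(-36)) - 4538/240 = -7/(300 - 1620) - 4538*1/240 = -7/(-1320) - 2269/120 = -7*(-1/1320) - 2269/120 = 7/1320 - 2269/120 = -3119/165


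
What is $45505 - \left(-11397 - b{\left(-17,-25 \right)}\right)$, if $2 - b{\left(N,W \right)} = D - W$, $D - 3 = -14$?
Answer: $56890$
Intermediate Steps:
$D = -11$ ($D = 3 - 14 = -11$)
$b{\left(N,W \right)} = 13 + W$ ($b{\left(N,W \right)} = 2 - \left(-11 - W\right) = 2 + \left(11 + W\right) = 13 + W$)
$45505 - \left(-11397 - b{\left(-17,-25 \right)}\right) = 45505 - \left(-11397 - \left(13 - 25\right)\right) = 45505 - \left(-11397 - -12\right) = 45505 - \left(-11397 + 12\right) = 45505 - -11385 = 45505 + 11385 = 56890$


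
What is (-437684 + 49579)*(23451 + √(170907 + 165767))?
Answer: -9101450355 - 388105*√336674 ≈ -9.3266e+9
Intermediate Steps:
(-437684 + 49579)*(23451 + √(170907 + 165767)) = -388105*(23451 + √336674) = -9101450355 - 388105*√336674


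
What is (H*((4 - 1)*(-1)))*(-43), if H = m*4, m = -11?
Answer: -5676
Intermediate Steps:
H = -44 (H = -11*4 = -44)
(H*((4 - 1)*(-1)))*(-43) = -44*(4 - 1)*(-1)*(-43) = -132*(-1)*(-43) = -44*(-3)*(-43) = 132*(-43) = -5676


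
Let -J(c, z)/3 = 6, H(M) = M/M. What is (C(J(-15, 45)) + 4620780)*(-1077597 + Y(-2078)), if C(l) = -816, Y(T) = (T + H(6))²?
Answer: 14951737332048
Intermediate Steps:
H(M) = 1
J(c, z) = -18 (J(c, z) = -3*6 = -18)
Y(T) = (1 + T)² (Y(T) = (T + 1)² = (1 + T)²)
(C(J(-15, 45)) + 4620780)*(-1077597 + Y(-2078)) = (-816 + 4620780)*(-1077597 + (1 - 2078)²) = 4619964*(-1077597 + (-2077)²) = 4619964*(-1077597 + 4313929) = 4619964*3236332 = 14951737332048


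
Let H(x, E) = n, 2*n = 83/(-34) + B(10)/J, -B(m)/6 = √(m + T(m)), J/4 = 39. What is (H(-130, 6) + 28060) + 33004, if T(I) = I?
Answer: 4152269/68 - √5/26 ≈ 61063.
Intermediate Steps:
J = 156 (J = 4*39 = 156)
B(m) = -6*√2*√m (B(m) = -6*√(m + m) = -6*√2*√m)
n = -83/68 - √5/26 (n = (83/(-34) - 6*√2*√10/156)/2 = (83*(-1/34) - 12*√5*(1/156))/2 = (-83/34 - √5/13)/2 = -83/68 - √5/26 ≈ -1.3066)
H(x, E) = -83/68 - √5/26
(H(-130, 6) + 28060) + 33004 = ((-83/68 - √5/26) + 28060) + 33004 = (1907997/68 - √5/26) + 33004 = 4152269/68 - √5/26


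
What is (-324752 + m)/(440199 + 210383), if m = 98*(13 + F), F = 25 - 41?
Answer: -162523/325291 ≈ -0.49962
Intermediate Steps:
F = -16
m = -294 (m = 98*(13 - 16) = 98*(-3) = -294)
(-324752 + m)/(440199 + 210383) = (-324752 - 294)/(440199 + 210383) = -325046/650582 = -325046*1/650582 = -162523/325291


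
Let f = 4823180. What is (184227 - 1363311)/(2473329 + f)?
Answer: -1179084/7296509 ≈ -0.16160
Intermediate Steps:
(184227 - 1363311)/(2473329 + f) = (184227 - 1363311)/(2473329 + 4823180) = -1179084/7296509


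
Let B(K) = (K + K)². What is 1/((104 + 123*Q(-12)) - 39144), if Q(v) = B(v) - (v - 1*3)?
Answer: 1/33653 ≈ 2.9715e-5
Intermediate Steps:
B(K) = 4*K² (B(K) = (2*K)² = 4*K²)
Q(v) = 3 - v + 4*v² (Q(v) = 4*v² - (v - 1*3) = 4*v² - (v - 3) = 4*v² - (-3 + v) = 4*v² + (3 - v) = 3 - v + 4*v²)
1/((104 + 123*Q(-12)) - 39144) = 1/((104 + 123*(3 - 1*(-12) + 4*(-12)²)) - 39144) = 1/((104 + 123*(3 + 12 + 4*144)) - 39144) = 1/((104 + 123*(3 + 12 + 576)) - 39144) = 1/((104 + 123*591) - 39144) = 1/((104 + 72693) - 39144) = 1/(72797 - 39144) = 1/33653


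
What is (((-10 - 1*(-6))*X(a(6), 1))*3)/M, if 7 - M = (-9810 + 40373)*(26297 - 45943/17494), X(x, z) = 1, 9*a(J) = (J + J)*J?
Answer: 209928/14058789622867 ≈ 1.4932e-8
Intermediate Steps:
a(J) = 2*J²/9 (a(J) = ((J + J)*J)/9 = ((2*J)*J)/9 = (2*J²)/9 = 2*J²/9)
M = -14058789622867/17494 (M = 7 - (-9810 + 40373)*(26297 - 45943/17494) = 7 - 30563*(26297 - 45943*1/17494) = 7 - 30563*(26297 - 45943/17494) = 7 - 30563*459993775/17494 = 7 - 1*14058789745325/17494 = 7 - 14058789745325/17494 = -14058789622867/17494 ≈ -8.0364e+8)
(((-10 - 1*(-6))*X(a(6), 1))*3)/M = (((-10 - 1*(-6))*1)*3)/(-14058789622867/17494) = (((-10 + 6)*1)*3)*(-17494/14058789622867) = (-4*1*3)*(-17494/14058789622867) = -4*3*(-17494/14058789622867) = -12*(-17494/14058789622867) = 209928/14058789622867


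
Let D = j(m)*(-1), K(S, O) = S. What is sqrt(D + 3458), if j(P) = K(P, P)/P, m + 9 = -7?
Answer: sqrt(3457) ≈ 58.796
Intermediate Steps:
m = -16 (m = -9 - 7 = -16)
j(P) = 1 (j(P) = P/P = 1)
D = -1 (D = 1*(-1) = -1)
sqrt(D + 3458) = sqrt(-1 + 3458) = sqrt(3457)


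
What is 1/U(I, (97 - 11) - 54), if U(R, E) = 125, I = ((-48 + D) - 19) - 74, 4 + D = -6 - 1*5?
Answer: 1/125 ≈ 0.0080000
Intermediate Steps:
D = -15 (D = -4 + (-6 - 1*5) = -4 + (-6 - 5) = -4 - 11 = -15)
I = -156 (I = ((-48 - 15) - 19) - 74 = (-63 - 19) - 74 = -82 - 74 = -156)
1/U(I, (97 - 11) - 54) = 1/125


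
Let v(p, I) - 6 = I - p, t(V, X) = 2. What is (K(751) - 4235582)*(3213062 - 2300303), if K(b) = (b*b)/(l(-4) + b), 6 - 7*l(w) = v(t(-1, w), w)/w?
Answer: -20343499625132781/5263 ≈ -3.8654e+12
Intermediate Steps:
v(p, I) = 6 + I - p (v(p, I) = 6 + (I - p) = 6 + I - p)
l(w) = 6/7 - (4 + w)/(7*w) (l(w) = 6/7 - (6 + w - 1*2)/(7*w) = 6/7 - (6 + w - 2)/(7*w) = 6/7 - (4 + w)/(7*w))
K(b) = b²/(6/7 + b) (K(b) = (b*b)/((⅐)*(-4 + 5*(-4))/(-4) + b) = b²/((⅐)*(-¼)*(-4 - 20) + b) = b²/((⅐)*(-¼)*(-24) + b) = b²/(6/7 + b))
(K(751) - 4235582)*(3213062 - 2300303) = (7*751²/(6 + 7*751) - 4235582)*(3213062 - 2300303) = (7*564001/(6 + 5257) - 4235582)*912759 = (7*564001/5263 - 4235582)*912759 = (7*564001*(1/5263) - 4235582)*912759 = (3948007/5263 - 4235582)*912759 = -22287920059/5263*912759 = -20343499625132781/5263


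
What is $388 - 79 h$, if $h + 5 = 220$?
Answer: $-16597$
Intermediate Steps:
$h = 215$ ($h = -5 + 220 = 215$)
$388 - 79 h = 388 - 16985 = -16597$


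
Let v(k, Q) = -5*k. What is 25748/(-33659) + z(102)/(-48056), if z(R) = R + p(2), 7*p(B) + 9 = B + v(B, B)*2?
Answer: -8684544949/11322618328 ≈ -0.76701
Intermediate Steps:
p(B) = -9/7 - 9*B/7 (p(B) = -9/7 + (B - 5*B*2)/7 = -9/7 + (B - 10*B)/7 = -9/7 + (-9*B)/7 = -9/7 - 9*B/7)
z(R) = -27/7 + R (z(R) = R + (-9/7 - 9/7*2) = R + (-9/7 - 18/7) = R - 27/7 = -27/7 + R)
25748/(-33659) + z(102)/(-48056) = 25748/(-33659) + (-27/7 + 102)/(-48056) = 25748*(-1/33659) + (687/7)*(-1/48056) = -25748/33659 - 687/336392 = -8684544949/11322618328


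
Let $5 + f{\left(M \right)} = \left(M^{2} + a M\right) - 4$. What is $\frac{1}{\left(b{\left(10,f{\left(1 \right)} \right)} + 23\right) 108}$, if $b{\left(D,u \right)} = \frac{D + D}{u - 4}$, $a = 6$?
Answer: $\frac{1}{2124} \approx 0.00047081$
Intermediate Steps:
$f{\left(M \right)} = -9 + M^{2} + 6 M$ ($f{\left(M \right)} = -5 - \left(4 - M^{2} - 6 M\right) = -5 + \left(-4 + M^{2} + 6 M\right) = -9 + M^{2} + 6 M$)
$b{\left(D,u \right)} = \frac{2 D}{-4 + u}$
$\frac{1}{\left(b{\left(10,f{\left(1 \right)} \right)} + 23\right) 108} = \frac{1}{\left(2 \cdot 10 \frac{1}{-4 + \left(-9 + 1^{2} + 6 \cdot 1\right)} + 23\right) 108} = \frac{1}{\left(2 \cdot 10 \frac{1}{-4 + \left(-9 + 1 + 6\right)} + 23\right) 108} = \frac{1}{\left(2 \cdot 10 \frac{1}{-4 - 2} + 23\right) 108} = \frac{1}{\left(2 \cdot 10 \frac{1}{-6} + 23\right) 108} = \frac{1}{\left(2 \cdot 10 \left(- \frac{1}{6}\right) + 23\right) 108} = \frac{1}{\left(- \frac{10}{3} + 23\right) 108} = \frac{1}{\frac{59}{3} \cdot 108} = \frac{1}{2124}$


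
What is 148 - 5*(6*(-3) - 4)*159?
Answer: 17638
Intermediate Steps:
148 - 5*(6*(-3) - 4)*159 = 148 - 5*(-18 - 4)*159 = 148 - 5*(-22)*159 = 148 + 110*159 = 148 + 17490 = 17638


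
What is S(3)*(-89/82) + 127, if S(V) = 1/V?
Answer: 31153/246 ≈ 126.64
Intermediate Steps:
S(3)*(-89/82) + 127 = (-89/82)/3 + 127 = (-89*1/82)/3 + 127 = (1/3)*(-89/82) + 127 = -89/246 + 127 = 31153/246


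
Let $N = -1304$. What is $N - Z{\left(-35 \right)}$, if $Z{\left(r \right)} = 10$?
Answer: $-1314$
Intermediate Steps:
$N - Z{\left(-35 \right)} = -1304 - 10 = -1314$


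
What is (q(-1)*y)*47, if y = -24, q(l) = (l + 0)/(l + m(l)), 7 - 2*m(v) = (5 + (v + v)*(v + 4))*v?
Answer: 564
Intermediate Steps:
m(v) = 7/2 - v*(5 + 2*v*(4 + v))/2 (m(v) = 7/2 - (5 + (v + v)*(v + 4))*v/2 = 7/2 - (5 + (2*v)*(4 + v))*v/2 = 7/2 - (5 + 2*v*(4 + v))*v/2 = 7/2 - v*(5 + 2*v*(4 + v))/2)
q(l) = l/(7/2 - l³ - 4*l² - 3*l/2) (q(l) = (l + 0)/(l + (7/2 - l³ - 4*l² - 5*l/2)) = l/(7/2 - l³ - 4*l² - 3*l/2))
(q(-1)*y)*47 = (-2*(-1)/(-7 + 2*(-1)³ + 3*(-1) + 8*(-1)²)*(-24))*47 = (-2*(-1)/(-7 + 2*(-1) - 3 + 8*1)*(-24))*47 = (-2*(-1)/(-7 - 2 - 3 + 8)*(-24))*47 = (-2*(-1)/(-4)*(-24))*47 = (-2*(-1)*(-¼)*(-24))*47 = -½*(-24)*47 = 12*47 = 564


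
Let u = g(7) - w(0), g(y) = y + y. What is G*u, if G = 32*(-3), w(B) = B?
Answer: -1344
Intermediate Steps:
g(y) = 2*y
G = -96
u = 14 (u = 2*7 - 1*0 = 14 + 0 = 14)
G*u = -96*14 = -1344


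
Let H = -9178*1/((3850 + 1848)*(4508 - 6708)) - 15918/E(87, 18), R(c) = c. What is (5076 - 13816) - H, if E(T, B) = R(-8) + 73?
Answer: -692193327577/81481400 ≈ -8495.1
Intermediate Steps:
E(T, B) = 65 (E(T, B) = -8 + 73 = 65)
H = -19954108423/81481400 (H = -9178*1/((3850 + 1848)*(4508 - 6708)) - 15918/65 = -9178/((-2200*5698)) - 15918*1/65 = -9178/(-12535600) - 15918/65 = -9178*(-1/12535600) - 15918/65 = 4589/6267800 - 15918/65 = -19954108423/81481400 ≈ -244.89)
(5076 - 13816) - H = (5076 - 13816) - 1*(-19954108423/81481400) = -8740 + 19954108423/81481400 = -692193327577/81481400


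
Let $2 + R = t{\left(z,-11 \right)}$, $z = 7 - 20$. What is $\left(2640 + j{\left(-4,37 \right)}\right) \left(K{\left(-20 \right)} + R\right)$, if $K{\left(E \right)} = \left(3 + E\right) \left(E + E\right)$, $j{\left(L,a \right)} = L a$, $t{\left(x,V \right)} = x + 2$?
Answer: $1662164$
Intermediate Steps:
$z = -13$ ($z = 7 - 20 = -13$)
$t{\left(x,V \right)} = 2 + x$
$R = -13$ ($R = -2 + \left(2 - 13\right) = -2 - 11 = -13$)
$K{\left(E \right)} = 2 E \left(3 + E\right)$ ($K{\left(E \right)} = \left(3 + E\right) 2 E = 2 E \left(3 + E\right)$)
$\left(2640 + j{\left(-4,37 \right)}\right) \left(K{\left(-20 \right)} + R\right) = \left(2640 - 148\right) \left(2 \left(-20\right) \left(3 - 20\right) - 13\right) = \left(2640 - 148\right) \left(2 \left(-20\right) \left(-17\right) - 13\right) = 2492 \left(680 - 13\right) = 2492 \cdot 667 = 1662164$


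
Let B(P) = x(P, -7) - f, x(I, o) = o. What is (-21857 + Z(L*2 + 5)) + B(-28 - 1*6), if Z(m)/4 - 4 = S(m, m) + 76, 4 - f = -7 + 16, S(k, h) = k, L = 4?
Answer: -21487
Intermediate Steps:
f = -5 (f = 4 - (-7 + 16) = 4 - 1*9 = 4 - 9 = -5)
B(P) = -2 (B(P) = -7 - 1*(-5) = -7 + 5 = -2)
Z(m) = 320 + 4*m (Z(m) = 16 + 4*(m + 76) = 16 + 4*(76 + m) = 16 + (304 + 4*m) = 320 + 4*m)
(-21857 + Z(L*2 + 5)) + B(-28 - 1*6) = (-21857 + (320 + 4*(4*2 + 5))) - 2 = (-21857 + (320 + 4*(8 + 5))) - 2 = (-21857 + (320 + 4*13)) - 2 = (-21857 + (320 + 52)) - 2 = (-21857 + 372) - 2 = -21485 - 2 = -21487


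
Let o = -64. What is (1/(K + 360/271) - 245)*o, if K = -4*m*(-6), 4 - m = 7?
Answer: 18770044/1197 ≈ 15681.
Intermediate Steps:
m = -3 (m = 4 - 1*7 = 4 - 7 = -3)
K = -72 (K = -4*(-3)*(-6) = 12*(-6) = -72)
(1/(K + 360/271) - 245)*o = (1/(-72 + 360/271) - 245)*(-64) = (1/(-19152/271) - 245)*(-64) = (-271/19152 - 245)*(-64) = -4692511/19152*(-64) = 18770044/1197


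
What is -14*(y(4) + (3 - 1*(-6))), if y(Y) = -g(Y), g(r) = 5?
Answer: -56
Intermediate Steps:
y(Y) = -5 (y(Y) = -1*5 = -5)
-14*(y(4) + (3 - 1*(-6))) = -14*(-5 + (3 - 1*(-6))) = -14*(-5 + (3 + 6)) = -14*(-5 + 9) = -14*4 = -56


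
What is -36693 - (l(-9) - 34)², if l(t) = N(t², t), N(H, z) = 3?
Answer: -37654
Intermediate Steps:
l(t) = 3
-36693 - (l(-9) - 34)² = -36693 - (3 - 34)² = -36693 - 1*(-31)² = -36693 - 1*961 = -36693 - 961 = -37654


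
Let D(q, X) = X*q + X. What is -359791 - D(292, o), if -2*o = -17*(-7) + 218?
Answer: -620841/2 ≈ -3.1042e+5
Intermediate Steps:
o = -337/2 (o = -(-17*(-7) + 218)/2 = -(119 + 218)/2 = -½*337 = -337/2 ≈ -168.50)
D(q, X) = X + X*q
-359791 - D(292, o) = -359791 - (-337)*(1 + 292)/2 = -359791 - (-337)*293/2 = -359791 - 1*(-98741/2) = -359791 + 98741/2 = -620841/2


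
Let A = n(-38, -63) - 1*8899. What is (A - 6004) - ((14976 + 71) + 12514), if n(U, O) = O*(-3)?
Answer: -42275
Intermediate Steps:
n(U, O) = -3*O
A = -8710 (A = -3*(-63) - 1*8899 = 189 - 8899 = -8710)
(A - 6004) - ((14976 + 71) + 12514) = (-8710 - 6004) - ((14976 + 71) + 12514) = -14714 - (15047 + 12514) = -14714 - 1*27561 = -14714 - 27561 = -42275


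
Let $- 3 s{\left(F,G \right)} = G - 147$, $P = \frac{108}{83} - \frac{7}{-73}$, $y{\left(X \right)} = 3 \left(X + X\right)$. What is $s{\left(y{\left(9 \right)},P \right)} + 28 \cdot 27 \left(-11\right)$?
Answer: $- \frac{150277724}{18177} \approx -8267.5$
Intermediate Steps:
$y{\left(X \right)} = 6 X$ ($y{\left(X \right)} = 3 \cdot 2 X = 6 X$)
$P = \frac{8465}{6059}$ ($P = 108 \cdot \frac{1}{83} - - \frac{7}{73} = \frac{108}{83} + \frac{7}{73} = \frac{8465}{6059} \approx 1.3971$)
$s{\left(F,G \right)} = 49 - \frac{G}{3}$ ($s{\left(F,G \right)} = - \frac{G - 147}{3} = - \frac{-147 + G}{3} = 49 - \frac{G}{3}$)
$s{\left(y{\left(9 \right)},P \right)} + 28 \cdot 27 \left(-11\right) = \left(49 - \frac{8465}{18177}\right) + 28 \cdot 27 \left(-11\right) = \left(49 - \frac{8465}{18177}\right) + 756 \left(-11\right) = \frac{882208}{18177} - 8316 = - \frac{150277724}{18177}$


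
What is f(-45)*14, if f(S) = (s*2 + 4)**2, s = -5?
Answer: 504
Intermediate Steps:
f(S) = 36 (f(S) = (-5*2 + 4)**2 = (-10 + 4)**2 = (-6)**2 = 36)
f(-45)*14 = 36*14 = 504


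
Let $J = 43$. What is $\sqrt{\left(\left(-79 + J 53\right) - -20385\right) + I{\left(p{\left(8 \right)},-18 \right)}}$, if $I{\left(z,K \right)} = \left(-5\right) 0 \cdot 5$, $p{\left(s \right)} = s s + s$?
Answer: $\sqrt{22585} \approx 150.28$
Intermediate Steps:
$p{\left(s \right)} = s + s^{2}$ ($p{\left(s \right)} = s^{2} + s = s + s^{2}$)
$I{\left(z,K \right)} = 0$ ($I{\left(z,K \right)} = 0 \cdot 5 = 0$)
$\sqrt{\left(\left(-79 + J 53\right) - -20385\right) + I{\left(p{\left(8 \right)},-18 \right)}} = \sqrt{\left(\left(-79 + 43 \cdot 53\right) - -20385\right) + 0} = \sqrt{\left(\left(-79 + 2279\right) + 20385\right) + 0} = \sqrt{\left(2200 + 20385\right) + 0} = \sqrt{22585 + 0} = \sqrt{22585}$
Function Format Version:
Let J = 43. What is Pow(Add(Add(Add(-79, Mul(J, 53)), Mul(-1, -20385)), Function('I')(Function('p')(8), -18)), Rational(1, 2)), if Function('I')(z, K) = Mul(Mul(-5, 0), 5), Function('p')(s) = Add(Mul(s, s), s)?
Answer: Pow(22585, Rational(1, 2)) ≈ 150.28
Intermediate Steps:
Function('p')(s) = Add(s, Pow(s, 2)) (Function('p')(s) = Add(Pow(s, 2), s) = Add(s, Pow(s, 2)))
Function('I')(z, K) = 0 (Function('I')(z, K) = Mul(0, 5) = 0)
Pow(Add(Add(Add(-79, Mul(J, 53)), Mul(-1, -20385)), Function('I')(Function('p')(8), -18)), Rational(1, 2)) = Pow(Add(Add(Add(-79, Mul(43, 53)), Mul(-1, -20385)), 0), Rational(1, 2)) = Pow(Add(Add(Add(-79, 2279), 20385), 0), Rational(1, 2)) = Pow(Add(Add(2200, 20385), 0), Rational(1, 2)) = Pow(Add(22585, 0), Rational(1, 2)) = Pow(22585, Rational(1, 2))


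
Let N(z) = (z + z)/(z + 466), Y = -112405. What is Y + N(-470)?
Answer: -112170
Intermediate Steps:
N(z) = 2*z/(466 + z) (N(z) = (2*z)/(466 + z) = 2*z/(466 + z))
Y + N(-470) = -112405 + 2*(-470)/(466 - 470) = -112405 + 2*(-470)/(-4) = -112405 + 2*(-470)*(-1/4) = -112405 + 235 = -112170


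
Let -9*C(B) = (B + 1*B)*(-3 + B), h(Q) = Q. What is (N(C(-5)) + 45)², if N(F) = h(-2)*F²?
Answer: 83814025/6561 ≈ 12775.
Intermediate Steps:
C(B) = -2*B*(-3 + B)/9 (C(B) = -(B + 1*B)*(-3 + B)/9 = -(B + B)*(-3 + B)/9 = -2*B*(-3 + B)/9)
N(F) = -2*F²
(N(C(-5)) + 45)² = (-2*100*(3 - 1*(-5))²/81 + 45)² = (-2*100*(3 + 5)²/81 + 45)² = (-2*((2/9)*(-5)*8)² + 45)² = (-2*(-80/9)² + 45)² = (-2*6400/81 + 45)² = (-12800/81 + 45)² = (-9155/81)² = 83814025/6561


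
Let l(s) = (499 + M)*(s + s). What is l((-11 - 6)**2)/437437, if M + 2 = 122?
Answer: 357782/437437 ≈ 0.81791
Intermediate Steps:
M = 120 (M = -2 + 122 = 120)
l(s) = 1238*s (l(s) = (499 + 120)*(s + s) = 619*(2*s) = 1238*s)
l((-11 - 6)**2)/437437 = (1238*(-11 - 6)**2)/437437 = (1238*(-17)**2)*(1/437437) = (1238*289)*(1/437437) = 357782*(1/437437) = 357782/437437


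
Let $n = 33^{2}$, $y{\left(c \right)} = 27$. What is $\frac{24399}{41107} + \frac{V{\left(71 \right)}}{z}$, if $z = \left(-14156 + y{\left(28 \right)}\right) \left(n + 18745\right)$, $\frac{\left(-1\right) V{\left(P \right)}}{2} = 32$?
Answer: $\frac{3418723147331}{5759801563351} \approx 0.59355$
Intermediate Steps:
$V{\left(P \right)} = -64$ ($V{\left(P \right)} = \left(-2\right) 32 = -64$)
$n = 1089$
$z = -280234586$ ($z = \left(-14156 + 27\right) \left(1089 + 18745\right) = \left(-14129\right) 19834 = -280234586$)
$\frac{24399}{41107} + \frac{V{\left(71 \right)}}{z} = \frac{24399}{41107} - \frac{64}{-280234586} = 24399 \cdot \frac{1}{41107} - - \frac{32}{140117293} = \frac{24399}{41107} + \frac{32}{140117293} = \frac{3418723147331}{5759801563351}$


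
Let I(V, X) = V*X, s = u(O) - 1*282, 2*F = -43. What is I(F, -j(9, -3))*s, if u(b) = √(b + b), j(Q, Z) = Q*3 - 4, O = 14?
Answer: -139449 + 989*√7 ≈ -1.3683e+5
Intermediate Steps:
j(Q, Z) = -4 + 3*Q (j(Q, Z) = 3*Q - 4 = -4 + 3*Q)
u(b) = √2*√b (u(b) = √(2*b) = √2*√b)
F = -43/2 (F = (½)*(-43) = -43/2 ≈ -21.500)
s = -282 + 2*√7 (s = √2*√14 - 1*282 = 2*√7 - 282 = -282 + 2*√7 ≈ -276.71)
I(F, -j(9, -3))*s = (-(-43)*(-4 + 3*9)/2)*(-282 + 2*√7) = (-(-43)*(-4 + 27)/2)*(-282 + 2*√7) = (-(-43)*23/2)*(-282 + 2*√7) = (-43/2*(-23))*(-282 + 2*√7) = 989*(-282 + 2*√7)/2 = -139449 + 989*√7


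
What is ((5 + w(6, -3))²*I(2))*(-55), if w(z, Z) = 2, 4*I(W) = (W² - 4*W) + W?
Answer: 2695/2 ≈ 1347.5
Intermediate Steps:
I(W) = -3*W/4 + W²/4 (I(W) = ((W² - 4*W) + W)/4 = (W² - 3*W)/4 = -3*W/4 + W²/4)
((5 + w(6, -3))²*I(2))*(-55) = ((5 + 2)²*((¼)*2*(-3 + 2)))*(-55) = (7²*((¼)*2*(-1)))*(-55) = (49*(-½))*(-55) = -49/2*(-55) = 2695/2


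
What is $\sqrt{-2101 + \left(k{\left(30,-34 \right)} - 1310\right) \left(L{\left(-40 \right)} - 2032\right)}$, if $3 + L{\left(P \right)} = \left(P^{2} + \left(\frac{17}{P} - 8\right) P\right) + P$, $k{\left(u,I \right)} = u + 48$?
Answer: $\sqrt{167915} \approx 409.77$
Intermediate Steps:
$k{\left(u,I \right)} = 48 + u$
$L{\left(P \right)} = -3 + P + P^{2} + P \left(-8 + \frac{17}{P}\right)$ ($L{\left(P \right)} = -3 + \left(\left(P^{2} + \left(\frac{17}{P} - 8\right) P\right) + P\right) = -3 + \left(\left(P^{2} + \left(-8 + \frac{17}{P}\right) P\right) + P\right) = -3 + \left(\left(P^{2} + P \left(-8 + \frac{17}{P}\right)\right) + P\right) = -3 + \left(P + P^{2} + P \left(-8 + \frac{17}{P}\right)\right) = -3 + P + P^{2} + P \left(-8 + \frac{17}{P}\right)$)
$\sqrt{-2101 + \left(k{\left(30,-34 \right)} - 1310\right) \left(L{\left(-40 \right)} - 2032\right)} = \sqrt{-2101 + \left(\left(48 + 30\right) - 1310\right) \left(\left(14 + \left(-40\right)^{2} - -280\right) - 2032\right)} = \sqrt{-2101 + \left(78 - 1310\right) \left(\left(14 + 1600 + 280\right) - 2032\right)} = \sqrt{-2101 - 1232 \left(1894 - 2032\right)} = \sqrt{-2101 - -170016} = \sqrt{-2101 + 170016} = \sqrt{167915}$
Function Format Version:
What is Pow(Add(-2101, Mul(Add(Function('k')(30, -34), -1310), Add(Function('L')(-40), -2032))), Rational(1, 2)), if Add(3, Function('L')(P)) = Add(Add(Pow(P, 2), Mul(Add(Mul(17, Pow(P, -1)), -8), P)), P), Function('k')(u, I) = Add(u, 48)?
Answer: Pow(167915, Rational(1, 2)) ≈ 409.77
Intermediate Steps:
Function('k')(u, I) = Add(48, u)
Function('L')(P) = Add(-3, P, Pow(P, 2), Mul(P, Add(-8, Mul(17, Pow(P, -1))))) (Function('L')(P) = Add(-3, Add(Add(Pow(P, 2), Mul(Add(Mul(17, Pow(P, -1)), -8), P)), P)) = Add(-3, Add(Add(Pow(P, 2), Mul(Add(-8, Mul(17, Pow(P, -1))), P)), P)) = Add(-3, Add(Add(Pow(P, 2), Mul(P, Add(-8, Mul(17, Pow(P, -1))))), P)) = Add(-3, Add(P, Pow(P, 2), Mul(P, Add(-8, Mul(17, Pow(P, -1)))))) = Add(-3, P, Pow(P, 2), Mul(P, Add(-8, Mul(17, Pow(P, -1))))))
Pow(Add(-2101, Mul(Add(Function('k')(30, -34), -1310), Add(Function('L')(-40), -2032))), Rational(1, 2)) = Pow(Add(-2101, Mul(Add(Add(48, 30), -1310), Add(Add(14, Pow(-40, 2), Mul(-7, -40)), -2032))), Rational(1, 2)) = Pow(Add(-2101, Mul(Add(78, -1310), Add(Add(14, 1600, 280), -2032))), Rational(1, 2)) = Pow(Add(-2101, Mul(-1232, Add(1894, -2032))), Rational(1, 2)) = Pow(Add(-2101, Mul(-1232, -138)), Rational(1, 2)) = Pow(Add(-2101, 170016), Rational(1, 2)) = Pow(167915, Rational(1, 2))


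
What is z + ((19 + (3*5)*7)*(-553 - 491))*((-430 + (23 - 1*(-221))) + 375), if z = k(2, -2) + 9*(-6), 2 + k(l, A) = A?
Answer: -24467242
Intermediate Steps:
k(l, A) = -2 + A
z = -58 (z = (-2 - 2) + 9*(-6) = -4 - 54 = -58)
z + ((19 + (3*5)*7)*(-553 - 491))*((-430 + (23 - 1*(-221))) + 375) = -58 + ((19 + (3*5)*7)*(-553 - 491))*((-430 + (23 - 1*(-221))) + 375) = -58 + ((19 + 15*7)*(-1044))*((-430 + (23 + 221)) + 375) = -58 + ((19 + 105)*(-1044))*((-430 + 244) + 375) = -58 + (124*(-1044))*(-186 + 375) = -58 - 129456*189 = -58 - 24467184 = -24467242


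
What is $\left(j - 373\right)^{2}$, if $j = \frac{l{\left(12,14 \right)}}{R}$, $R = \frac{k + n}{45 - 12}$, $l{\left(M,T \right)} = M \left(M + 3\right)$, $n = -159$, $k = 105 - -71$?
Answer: $\frac{160801}{289} \approx 556.4$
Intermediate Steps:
$k = 176$ ($k = 105 + 71 = 176$)
$l{\left(M,T \right)} = M \left(3 + M\right)$
$R = \frac{17}{33}$ ($R = \frac{176 - 159}{45 - 12} = \frac{17}{33} \approx 0.51515$)
$j = \frac{5940}{17}$ ($j = \frac{12 \left(3 + 12\right)}{\frac{17}{33}} = 12 \cdot 15 \cdot \frac{33}{17} = 180 \cdot \frac{33}{17} = \frac{5940}{17} \approx 349.41$)
$\left(j - 373\right)^{2} = \left(\frac{5940}{17} - 373\right)^{2} = \left(- \frac{401}{17}\right)^{2} = \frac{160801}{289}$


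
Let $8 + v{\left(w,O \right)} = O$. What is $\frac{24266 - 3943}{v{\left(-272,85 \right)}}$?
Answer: $\frac{20323}{77} \approx 263.94$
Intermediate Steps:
$v{\left(w,O \right)} = -8 + O$
$\frac{24266 - 3943}{v{\left(-272,85 \right)}} = \frac{24266 - 3943}{-8 + 85} = \frac{20323}{77}$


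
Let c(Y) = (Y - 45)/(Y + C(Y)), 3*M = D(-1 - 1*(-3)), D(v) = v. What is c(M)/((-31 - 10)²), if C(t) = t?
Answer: -133/6724 ≈ -0.019780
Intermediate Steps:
M = ⅔ (M = (-1 - 1*(-3))/3 = (-1 + 3)/3 = (⅓)*2 = ⅔ ≈ 0.66667)
c(Y) = (-45 + Y)/(2*Y) (c(Y) = (Y - 45)/(Y + Y) = (-45 + Y)/((2*Y)) = (-45 + Y)*(1/(2*Y)) = (-45 + Y)/(2*Y))
c(M)/((-31 - 10)²) = ((-45 + ⅔)/(2*(⅔)))/((-31 - 10)²) = ((½)*(3/2)*(-133/3))/((-41)²) = -133/4/1681 = -133/4*1/1681 = -133/6724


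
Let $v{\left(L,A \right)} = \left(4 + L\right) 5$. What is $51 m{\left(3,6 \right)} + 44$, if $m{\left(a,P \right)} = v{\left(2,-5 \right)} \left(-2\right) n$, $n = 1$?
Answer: $-3016$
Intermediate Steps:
$v{\left(L,A \right)} = 20 + 5 L$
$m{\left(a,P \right)} = -60$ ($m{\left(a,P \right)} = \left(20 + 5 \cdot 2\right) \left(-2\right) 1 = \left(20 + 10\right) \left(-2\right) 1 = 30 \left(-2\right) 1 = \left(-60\right) 1 = -60$)
$51 m{\left(3,6 \right)} + 44 = 51 \left(-60\right) + 44 = -3060 + 44 = -3016$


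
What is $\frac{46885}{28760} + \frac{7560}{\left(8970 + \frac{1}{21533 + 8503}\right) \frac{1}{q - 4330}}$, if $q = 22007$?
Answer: $\frac{23090793078714857}{1549720641592} \approx 14900.0$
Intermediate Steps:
$\frac{46885}{28760} + \frac{7560}{\left(8970 + \frac{1}{21533 + 8503}\right) \frac{1}{q - 4330}} = \frac{46885}{28760} + \frac{7560}{\left(8970 + \frac{1}{21533 + 8503}\right) \frac{1}{22007 - 4330}} = 46885 \cdot \frac{1}{28760} + \frac{7560}{\left(8970 + \frac{1}{30036}\right) \frac{1}{17677}} = \frac{9377}{5752} + \frac{7560}{\left(8970 + \frac{1}{30036}\right) \frac{1}{17677}} = \frac{9377}{5752} + \frac{7560}{\frac{269422921}{30036} \cdot \frac{1}{17677}} = \frac{9377}{5752} + \frac{7560}{\frac{269422921}{530946372}} = \frac{9377}{5752} + 7560 \cdot \frac{530946372}{269422921} = \frac{9377}{5752} + \frac{4013954572320}{269422921} = \frac{23090793078714857}{1549720641592}$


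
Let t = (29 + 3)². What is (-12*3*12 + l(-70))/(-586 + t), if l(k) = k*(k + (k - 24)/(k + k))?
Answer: 4421/438 ≈ 10.094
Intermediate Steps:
l(k) = k*(k + (-24 + k)/(2*k)) (l(k) = k*(k + (-24 + k)/((2*k))) = k*(k + (-24 + k)*(1/(2*k))) = k*(k + (-24 + k)/(2*k)))
t = 1024 (t = 32² = 1024)
(-12*3*12 + l(-70))/(-586 + t) = (-12*3*12 + (-12 + (-70)² + (½)*(-70)))/(-586 + 1024) = (-36*12 + (-12 + 4900 - 35))/438 = (-432 + 4853)*(1/438) = 4421*(1/438) = 4421/438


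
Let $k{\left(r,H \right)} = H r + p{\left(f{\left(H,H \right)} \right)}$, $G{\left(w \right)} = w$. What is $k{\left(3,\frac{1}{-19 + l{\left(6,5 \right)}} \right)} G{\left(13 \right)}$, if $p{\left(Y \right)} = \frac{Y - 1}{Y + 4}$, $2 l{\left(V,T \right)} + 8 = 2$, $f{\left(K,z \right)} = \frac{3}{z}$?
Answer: $\frac{4186}{341} \approx 12.276$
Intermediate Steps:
$l{\left(V,T \right)} = -3$ ($l{\left(V,T \right)} = -4 + \frac{1}{2} \cdot 2 = -4 + 1 = -3$)
$p{\left(Y \right)} = \frac{-1 + Y}{4 + Y}$
$k{\left(r,H \right)} = H r + \frac{-1 + \frac{3}{H}}{4 + \frac{3}{H}}$
$k{\left(3,\frac{1}{-19 + l{\left(6,5 \right)}} \right)} G{\left(13 \right)} = \frac{3 - \frac{1}{-19 - 3} + \frac{1}{-19 - 3} \cdot 3 \left(3 + \frac{4}{-19 - 3}\right)}{3 + \frac{4}{-19 - 3}} \cdot 13 = \frac{3 - \frac{1}{-22} + \frac{1}{-22} \cdot 3 \left(3 + \frac{4}{-22}\right)}{3 + \frac{4}{-22}} \cdot 13 = \frac{3 - - \frac{1}{22} - \frac{3 \left(3 + 4 \left(- \frac{1}{22}\right)\right)}{22}}{3 + 4 \left(- \frac{1}{22}\right)} 13 = \frac{3 + \frac{1}{22} - \frac{3 \left(3 - \frac{2}{11}\right)}{22}}{3 - \frac{2}{11}} \cdot 13 = \frac{3 + \frac{1}{22} - \frac{3}{22} \cdot \frac{31}{11}}{\frac{31}{11}} \cdot 13 = \frac{11 \left(3 + \frac{1}{22} - \frac{93}{242}\right)}{31} \cdot 13 = \frac{11}{31} \cdot \frac{322}{121} \cdot 13 = \frac{322}{341} \cdot 13 = \frac{4186}{341}$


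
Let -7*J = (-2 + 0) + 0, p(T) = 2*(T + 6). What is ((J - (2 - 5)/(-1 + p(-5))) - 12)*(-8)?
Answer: 488/7 ≈ 69.714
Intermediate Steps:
p(T) = 12 + 2*T (p(T) = 2*(6 + T) = 12 + 2*T)
J = 2/7 (J = -((-2 + 0) + 0)/7 = -(-2 + 0)/7 = -⅐*(-2) = 2/7 ≈ 0.28571)
((J - (2 - 5)/(-1 + p(-5))) - 12)*(-8) = ((2/7 - (2 - 5)/(-1 + (12 + 2*(-5)))) - 12)*(-8) = ((2/7 - (-3)/(-1 + (12 - 10))) - 12)*(-8) = ((2/7 - (-3)/(-1 + 2)) - 12)*(-8) = ((2/7 - (-3)/1) - 12)*(-8) = ((2/7 - (-3)) - 12)*(-8) = ((2/7 - 1*(-3)) - 12)*(-8) = ((2/7 + 3) - 12)*(-8) = (23/7 - 12)*(-8) = -61/7*(-8) = 488/7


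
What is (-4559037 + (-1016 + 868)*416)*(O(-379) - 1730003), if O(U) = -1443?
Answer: 8000328044830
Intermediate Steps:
(-4559037 + (-1016 + 868)*416)*(O(-379) - 1730003) = (-4559037 + (-1016 + 868)*416)*(-1443 - 1730003) = (-4559037 - 148*416)*(-1731446) = (-4559037 - 61568)*(-1731446) = -4620605*(-1731446) = 8000328044830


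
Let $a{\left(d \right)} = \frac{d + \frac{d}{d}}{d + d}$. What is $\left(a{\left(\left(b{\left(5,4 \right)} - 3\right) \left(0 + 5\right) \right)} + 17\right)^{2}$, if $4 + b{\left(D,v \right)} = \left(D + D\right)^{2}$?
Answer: $\frac{66227044}{216225} \approx 306.29$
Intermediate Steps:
$b{\left(D,v \right)} = -4 + 4 D^{2}$ ($b{\left(D,v \right)} = -4 + \left(D + D\right)^{2} = -4 + \left(2 D\right)^{2} = -4 + 4 D^{2}$)
$a{\left(d \right)} = \frac{1 + d}{2 d}$ ($a{\left(d \right)} = \frac{d + 1}{2 d} = \left(1 + d\right) \frac{1}{2 d} = \frac{1 + d}{2 d}$)
$\left(a{\left(\left(b{\left(5,4 \right)} - 3\right) \left(0 + 5\right) \right)} + 17\right)^{2} = \left(\frac{1 + \left(\left(-4 + 4 \cdot 5^{2}\right) - 3\right) \left(0 + 5\right)}{2 \left(\left(-4 + 4 \cdot 5^{2}\right) - 3\right) \left(0 + 5\right)} + 17\right)^{2} = \left(\frac{1 + \left(\left(-4 + 4 \cdot 25\right) - 3\right) 5}{2 \left(\left(-4 + 4 \cdot 25\right) - 3\right) 5} + 17\right)^{2} = \left(\frac{1 + \left(\left(-4 + 100\right) - 3\right) 5}{2 \left(\left(-4 + 100\right) - 3\right) 5} + 17\right)^{2} = \left(\frac{1 + \left(96 - 3\right) 5}{2 \left(96 - 3\right) 5} + 17\right)^{2} = \left(\frac{1 + 93 \cdot 5}{2 \cdot 93 \cdot 5} + 17\right)^{2} = \left(\frac{1 + 465}{2 \cdot 465} + 17\right)^{2} = \left(\frac{1}{2} \cdot \frac{1}{465} \cdot 466 + 17\right)^{2} = \left(\frac{233}{465} + 17\right)^{2} = \left(\frac{8138}{465}\right)^{2} = \frac{66227044}{216225}$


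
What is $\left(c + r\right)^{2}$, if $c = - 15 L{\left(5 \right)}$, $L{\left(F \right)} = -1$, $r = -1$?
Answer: $196$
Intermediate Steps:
$c = 15$ ($c = \left(-15\right) \left(-1\right) = 15$)
$\left(c + r\right)^{2} = \left(15 - 1\right)^{2} = 14^{2} = 196$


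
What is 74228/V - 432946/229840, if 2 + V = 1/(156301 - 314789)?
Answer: -1352015912541001/36426996840 ≈ -37116.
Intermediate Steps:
V = -316977/158488 (V = -2 + 1/(156301 - 314789) = -2 + 1/(-158488) = -2 - 1/158488 = -316977/158488 ≈ -2.0000)
74228/V - 432946/229840 = 74228/(-316977/158488) - 432946/229840 = 74228*(-158488/316977) - 432946*1/229840 = -11764247264/316977 - 216473/114920 = -1352015912541001/36426996840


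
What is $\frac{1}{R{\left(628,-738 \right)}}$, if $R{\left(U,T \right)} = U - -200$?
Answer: $\frac{1}{828} \approx 0.0012077$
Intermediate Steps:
$R{\left(U,T \right)} = 200 + U$ ($R{\left(U,T \right)} = U + 200 = 200 + U$)
$\frac{1}{R{\left(628,-738 \right)}} = \frac{1}{200 + 628} = \frac{1}{828}$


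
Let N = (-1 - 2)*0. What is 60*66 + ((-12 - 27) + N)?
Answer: 3921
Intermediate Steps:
N = 0 (N = -3*0 = 0)
60*66 + ((-12 - 27) + N) = 60*66 + ((-12 - 27) + 0) = 3960 + (-39 + 0) = 3960 - 39 = 3921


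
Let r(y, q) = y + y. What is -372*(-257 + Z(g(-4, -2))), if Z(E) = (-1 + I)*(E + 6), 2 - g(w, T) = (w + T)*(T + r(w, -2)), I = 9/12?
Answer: 90768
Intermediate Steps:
r(y, q) = 2*y
I = 3/4 (I = 9*(1/12) = 3/4 ≈ 0.75000)
g(w, T) = 2 - (T + w)*(T + 2*w) (g(w, T) = 2 - (w + T)*(T + 2*w) = 2 - (T + w)*(T + 2*w))
Z(E) = -3/2 - E/4 (Z(E) = (-1 + 3/4)*(E + 6) = -(6 + E)/4 = -3/2 - E/4)
-372*(-257 + Z(g(-4, -2))) = -372*(-257 + (-3/2 - (2 - 1*(-2)**2 - 2*(-4)**2 - 3*(-2)*(-4))/4)) = -372*(-257 + (-3/2 - (2 - 1*4 - 2*16 - 24)/4)) = -372*(-257 + (-3/2 - (2 - 4 - 32 - 24)/4)) = -372*(-257 + (-3/2 - 1/4*(-58))) = -372*(-257 + (-3/2 + 29/2)) = -372*(-257 + 13) = -372*(-244) = 90768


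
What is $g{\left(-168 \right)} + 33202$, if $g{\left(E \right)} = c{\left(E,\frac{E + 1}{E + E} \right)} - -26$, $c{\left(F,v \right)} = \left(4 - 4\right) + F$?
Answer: $33060$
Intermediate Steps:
$c{\left(F,v \right)} = F$ ($c{\left(F,v \right)} = 0 + F = F$)
$g{\left(E \right)} = 26 + E$ ($g{\left(E \right)} = E - -26 = E + 26 = 26 + E$)
$g{\left(-168 \right)} + 33202 = \left(26 - 168\right) + 33202 = -142 + 33202 = 33060$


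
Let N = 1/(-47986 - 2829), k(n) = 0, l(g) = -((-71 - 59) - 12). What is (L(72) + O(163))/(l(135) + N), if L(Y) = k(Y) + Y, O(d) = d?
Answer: 11941525/7215729 ≈ 1.6549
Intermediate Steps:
l(g) = 142 (l(g) = -(-130 - 12) = -1*(-142) = 142)
N = -1/50815 (N = 1/(-50815) = -1/50815 ≈ -1.9679e-5)
L(Y) = Y (L(Y) = 0 + Y = Y)
(L(72) + O(163))/(l(135) + N) = (72 + 163)/(142 - 1/50815) = 235/(7215729/50815) = 235*(50815/7215729) = 11941525/7215729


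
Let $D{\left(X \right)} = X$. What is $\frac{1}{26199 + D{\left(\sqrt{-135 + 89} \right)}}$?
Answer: $\frac{26199}{686387647} - \frac{i \sqrt{46}}{686387647} \approx 3.8169 \cdot 10^{-5} - 9.8812 \cdot 10^{-9} i$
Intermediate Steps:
$\frac{1}{26199 + D{\left(\sqrt{-135 + 89} \right)}} = \frac{1}{26199 + \sqrt{-135 + 89}} = \frac{1}{26199 + \sqrt{-46}} = \frac{1}{26199 + i \sqrt{46}}$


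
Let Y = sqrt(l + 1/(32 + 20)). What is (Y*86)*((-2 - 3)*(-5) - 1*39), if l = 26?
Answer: -602*sqrt(17589)/13 ≈ -6141.5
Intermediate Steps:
Y = sqrt(17589)/26 (Y = sqrt(26 + 1/(32 + 20)) = sqrt(26 + 1/52) = sqrt(1353/52) = sqrt(17589)/26 ≈ 5.1009)
(Y*86)*((-2 - 3)*(-5) - 1*39) = ((sqrt(17589)/26)*86)*((-2 - 3)*(-5) - 1*39) = (43*sqrt(17589)/13)*(-5*(-5) - 39) = (43*sqrt(17589)/13)*(25 - 39) = (43*sqrt(17589)/13)*(-14) = -602*sqrt(17589)/13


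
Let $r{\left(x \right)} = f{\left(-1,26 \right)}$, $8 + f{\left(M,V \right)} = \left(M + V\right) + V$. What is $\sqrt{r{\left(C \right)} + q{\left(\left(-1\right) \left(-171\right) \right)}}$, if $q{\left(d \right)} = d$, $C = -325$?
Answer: $\sqrt{214} \approx 14.629$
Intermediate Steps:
$f{\left(M,V \right)} = -8 + M + 2 V$ ($f{\left(M,V \right)} = -8 + \left(\left(M + V\right) + V\right) = -8 + \left(M + 2 V\right) = -8 + M + 2 V$)
$r{\left(x \right)} = 43$ ($r{\left(x \right)} = -8 - 1 + 2 \cdot 26 = -8 - 1 + 52 = 43$)
$\sqrt{r{\left(C \right)} + q{\left(\left(-1\right) \left(-171\right) \right)}} = \sqrt{43 - -171} = \sqrt{43 + 171} = \sqrt{214}$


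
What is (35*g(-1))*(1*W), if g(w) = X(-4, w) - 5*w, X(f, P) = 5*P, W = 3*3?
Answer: 0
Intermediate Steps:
W = 9
g(w) = 0 (g(w) = 5*w - 5*w = 0)
(35*g(-1))*(1*W) = (35*0)*(1*9) = 0*9 = 0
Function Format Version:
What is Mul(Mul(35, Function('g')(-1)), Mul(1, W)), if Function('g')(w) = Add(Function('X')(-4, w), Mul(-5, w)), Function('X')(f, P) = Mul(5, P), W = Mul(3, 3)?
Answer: 0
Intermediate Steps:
W = 9
Function('g')(w) = 0 (Function('g')(w) = Add(Mul(5, w), Mul(-5, w)) = 0)
Mul(Mul(35, Function('g')(-1)), Mul(1, W)) = Mul(Mul(35, 0), Mul(1, 9)) = Mul(0, 9) = 0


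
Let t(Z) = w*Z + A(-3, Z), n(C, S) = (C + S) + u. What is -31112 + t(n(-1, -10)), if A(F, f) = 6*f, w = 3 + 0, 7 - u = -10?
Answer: -31058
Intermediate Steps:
u = 17 (u = 7 - 1*(-10) = 7 + 10 = 17)
w = 3
n(C, S) = 17 + C + S (n(C, S) = (C + S) + 17 = 17 + C + S)
t(Z) = 9*Z (t(Z) = 3*Z + 6*Z = 9*Z)
-31112 + t(n(-1, -10)) = -31112 + 9*(17 - 1 - 10) = -31112 + 9*6 = -31112 + 54 = -31058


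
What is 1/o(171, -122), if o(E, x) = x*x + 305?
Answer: 1/15189 ≈ 6.5837e-5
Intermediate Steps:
o(E, x) = 305 + x² (o(E, x) = x² + 305 = 305 + x²)
1/o(171, -122) = 1/(305 + (-122)²) = 1/(305 + 14884) = 1/15189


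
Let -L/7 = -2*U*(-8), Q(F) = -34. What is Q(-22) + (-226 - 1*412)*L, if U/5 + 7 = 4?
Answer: -1071874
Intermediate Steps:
U = -15 (U = -35 + 5*4 = -35 + 20 = -15)
L = 1680 (L = -7*(-2*(-15))*(-8) = -210*(-8) = -7*(-240) = 1680)
Q(-22) + (-226 - 1*412)*L = -34 + (-226 - 1*412)*1680 = -34 + (-226 - 412)*1680 = -34 - 638*1680 = -34 - 1071840 = -1071874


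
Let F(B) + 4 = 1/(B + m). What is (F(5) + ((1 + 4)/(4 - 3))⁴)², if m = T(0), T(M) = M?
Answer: 9647236/25 ≈ 3.8589e+5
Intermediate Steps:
m = 0
F(B) = -4 + 1/B (F(B) = -4 + 1/(B + 0) = -4 + 1/B)
(F(5) + ((1 + 4)/(4 - 3))⁴)² = ((-4 + 1/5) + ((1 + 4)/(4 - 3))⁴)² = ((-4 + ⅕) + (5/1)⁴)² = (-19/5 + (5*1)⁴)² = (-19/5 + 5⁴)² = (-19/5 + 625)² = (3106/5)² = 9647236/25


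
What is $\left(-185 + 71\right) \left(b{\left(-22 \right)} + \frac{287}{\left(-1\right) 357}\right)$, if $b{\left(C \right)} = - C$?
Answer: $- \frac{41078}{17} \approx -2416.4$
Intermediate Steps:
$\left(-185 + 71\right) \left(b{\left(-22 \right)} + \frac{287}{\left(-1\right) 357}\right) = \left(-185 + 71\right) \left(\left(-1\right) \left(-22\right) + \frac{287}{\left(-1\right) 357}\right) = - 114 \left(22 + \frac{287}{-357}\right) = - 114 \left(22 + 287 \left(- \frac{1}{357}\right)\right) = - 114 \left(22 - \frac{41}{51}\right) = \left(-114\right) \frac{1081}{51} = - \frac{41078}{17}$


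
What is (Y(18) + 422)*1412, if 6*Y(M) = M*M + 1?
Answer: 2017042/3 ≈ 6.7235e+5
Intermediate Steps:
Y(M) = ⅙ + M²/6 (Y(M) = (M*M + 1)/6 = (M² + 1)/6 = (1 + M²)/6 = ⅙ + M²/6)
(Y(18) + 422)*1412 = ((⅙ + (⅙)*18²) + 422)*1412 = ((⅙ + (⅙)*324) + 422)*1412 = ((⅙ + 54) + 422)*1412 = (325/6 + 422)*1412 = (2857/6)*1412 = 2017042/3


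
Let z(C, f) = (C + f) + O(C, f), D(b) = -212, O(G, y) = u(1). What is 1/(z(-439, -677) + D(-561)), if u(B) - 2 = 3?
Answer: -1/1323 ≈ -0.00075586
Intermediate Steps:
u(B) = 5 (u(B) = 2 + 3 = 5)
O(G, y) = 5
z(C, f) = 5 + C + f (z(C, f) = (C + f) + 5 = 5 + C + f)
1/(z(-439, -677) + D(-561)) = 1/((5 - 439 - 677) - 212) = 1/(-1111 - 212) = 1/(-1323) = -1/1323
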